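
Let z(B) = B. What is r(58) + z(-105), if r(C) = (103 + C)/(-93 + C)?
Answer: -548/5 ≈ -109.60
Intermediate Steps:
r(C) = (103 + C)/(-93 + C)
r(58) + z(-105) = (103 + 58)/(-93 + 58) - 105 = 161/(-35) - 105 = -1/35*161 - 105 = -23/5 - 105 = -548/5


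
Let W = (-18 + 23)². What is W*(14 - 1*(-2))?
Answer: 400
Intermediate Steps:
W = 25 (W = 5² = 25)
W*(14 - 1*(-2)) = 25*(14 - 1*(-2)) = 25*(14 + 2) = 25*16 = 400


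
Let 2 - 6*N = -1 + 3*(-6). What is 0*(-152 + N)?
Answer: 0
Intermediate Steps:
N = 7/2 (N = 1/3 - (-1 + 3*(-6))/6 = 1/3 - (-1 - 18)/6 = 1/3 - 1/6*(-19) = 1/3 + 19/6 = 7/2 ≈ 3.5000)
0*(-152 + N) = 0*(-152 + 7/2) = 0*(-297/2) = 0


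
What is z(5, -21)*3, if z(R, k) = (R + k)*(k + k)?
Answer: 2016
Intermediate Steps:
z(R, k) = 2*k*(R + k) (z(R, k) = (R + k)*(2*k) = 2*k*(R + k))
z(5, -21)*3 = (2*(-21)*(5 - 21))*3 = (2*(-21)*(-16))*3 = 672*3 = 2016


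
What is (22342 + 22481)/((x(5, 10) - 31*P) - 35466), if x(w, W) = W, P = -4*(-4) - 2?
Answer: -44823/35890 ≈ -1.2489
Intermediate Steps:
P = 14 (P = 16 - 2 = 14)
(22342 + 22481)/((x(5, 10) - 31*P) - 35466) = (22342 + 22481)/((10 - 31*14) - 35466) = 44823/((10 - 434) - 35466) = 44823/(-424 - 35466) = 44823/(-35890) = 44823*(-1/35890) = -44823/35890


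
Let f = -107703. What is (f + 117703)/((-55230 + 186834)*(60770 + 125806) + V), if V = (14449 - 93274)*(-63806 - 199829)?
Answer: 10000/45335176779 ≈ 2.2058e-7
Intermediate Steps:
V = 20781028875 (V = -78825*(-263635) = 20781028875)
(f + 117703)/((-55230 + 186834)*(60770 + 125806) + V) = (-107703 + 117703)/((-55230 + 186834)*(60770 + 125806) + 20781028875) = 10000/(131604*186576 + 20781028875) = 10000/(24554147904 + 20781028875) = 10000/45335176779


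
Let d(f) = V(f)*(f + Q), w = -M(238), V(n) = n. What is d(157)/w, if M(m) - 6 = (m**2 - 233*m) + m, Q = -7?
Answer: -3925/239 ≈ -16.423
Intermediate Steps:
M(m) = 6 + m**2 - 232*m (M(m) = 6 + ((m**2 - 233*m) + m) = 6 + (m**2 - 232*m) = 6 + m**2 - 232*m)
w = -1434 (w = -(6 + 238**2 - 232*238) = -(6 + 56644 - 55216) = -1*1434 = -1434)
d(f) = f*(-7 + f) (d(f) = f*(f - 7) = f*(-7 + f))
d(157)/w = (157*(-7 + 157))/(-1434) = (157*150)*(-1/1434) = 23550*(-1/1434) = -3925/239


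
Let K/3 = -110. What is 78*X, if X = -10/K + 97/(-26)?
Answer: -3175/11 ≈ -288.64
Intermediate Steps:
K = -330 (K = 3*(-110) = -330)
X = -3175/858 (X = -10/(-330) + 97/(-26) = -10*(-1/330) + 97*(-1/26) = 1/33 - 97/26 = -3175/858 ≈ -3.7005)
78*X = 78*(-3175/858) = -3175/11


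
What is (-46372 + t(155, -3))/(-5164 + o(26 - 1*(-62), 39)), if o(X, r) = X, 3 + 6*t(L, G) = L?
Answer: 34760/3807 ≈ 9.1306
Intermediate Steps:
t(L, G) = -½ + L/6
(-46372 + t(155, -3))/(-5164 + o(26 - 1*(-62), 39)) = (-46372 + (-½ + (⅙)*155))/(-5164 + (26 - 1*(-62))) = (-46372 + (-½ + 155/6))/(-5164 + (26 + 62)) = (-46372 + 76/3)/(-5164 + 88) = -139040/3/(-5076) = -139040/3*(-1/5076) = 34760/3807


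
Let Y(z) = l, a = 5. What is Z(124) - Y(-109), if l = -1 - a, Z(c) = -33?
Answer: -27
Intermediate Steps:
l = -6 (l = -1 - 1*5 = -1 - 5 = -6)
Y(z) = -6
Z(124) - Y(-109) = -33 - 1*(-6) = -33 + 6 = -27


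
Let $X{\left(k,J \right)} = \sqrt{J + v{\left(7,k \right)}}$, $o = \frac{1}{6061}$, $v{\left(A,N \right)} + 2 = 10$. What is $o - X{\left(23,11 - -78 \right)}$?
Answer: $\frac{1}{6061} - \sqrt{97} \approx -9.8487$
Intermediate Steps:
$v{\left(A,N \right)} = 8$ ($v{\left(A,N \right)} = -2 + 10 = 8$)
$o = \frac{1}{6061} \approx 0.00016499$
$X{\left(k,J \right)} = \sqrt{8 + J}$ ($X{\left(k,J \right)} = \sqrt{J + 8} = \sqrt{8 + J}$)
$o - X{\left(23,11 - -78 \right)} = \frac{1}{6061} - \sqrt{8 + \left(11 - -78\right)} = \frac{1}{6061} - \sqrt{8 + \left(11 + 78\right)} = \frac{1}{6061} - \sqrt{8 + 89} = \frac{1}{6061} - \sqrt{97}$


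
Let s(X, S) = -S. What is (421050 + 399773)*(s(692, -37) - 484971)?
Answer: -398044980682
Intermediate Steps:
(421050 + 399773)*(s(692, -37) - 484971) = (421050 + 399773)*(-1*(-37) - 484971) = 820823*(37 - 484971) = 820823*(-484934) = -398044980682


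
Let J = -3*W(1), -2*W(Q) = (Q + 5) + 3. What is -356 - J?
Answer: -739/2 ≈ -369.50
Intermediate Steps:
W(Q) = -4 - Q/2 (W(Q) = -((Q + 5) + 3)/2 = -((5 + Q) + 3)/2 = -(8 + Q)/2 = -4 - Q/2)
J = 27/2 (J = -3*(-4 - ½*1) = -3*(-4 - ½) = -3*(-9/2) = 27/2 ≈ 13.500)
-356 - J = -356 - 1*27/2 = -356 - 27/2 = -739/2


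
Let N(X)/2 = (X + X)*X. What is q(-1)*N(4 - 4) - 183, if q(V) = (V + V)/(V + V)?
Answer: -183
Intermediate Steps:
N(X) = 4*X² (N(X) = 2*((X + X)*X) = 2*((2*X)*X) = 2*(2*X²) = 4*X²)
q(V) = 1 (q(V) = (2*V)/((2*V)) = (2*V)*(1/(2*V)) = 1)
q(-1)*N(4 - 4) - 183 = 1*(4*(4 - 4)²) - 183 = 1*(4*0²) - 183 = 1*(4*0) - 183 = 1*0 - 183 = 0 - 183 = -183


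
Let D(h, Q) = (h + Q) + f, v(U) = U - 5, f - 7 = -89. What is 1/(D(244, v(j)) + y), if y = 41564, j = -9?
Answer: 1/41712 ≈ 2.3974e-5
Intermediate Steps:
f = -82 (f = 7 - 89 = -82)
v(U) = -5 + U
D(h, Q) = -82 + Q + h (D(h, Q) = (h + Q) - 82 = (Q + h) - 82 = -82 + Q + h)
1/(D(244, v(j)) + y) = 1/((-82 + (-5 - 9) + 244) + 41564) = 1/((-82 - 14 + 244) + 41564) = 1/(148 + 41564) = 1/41712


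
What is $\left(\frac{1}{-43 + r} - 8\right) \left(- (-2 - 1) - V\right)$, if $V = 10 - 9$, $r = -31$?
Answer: $- \frac{593}{37} \approx -16.027$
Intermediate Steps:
$V = 1$ ($V = 10 - 9 = 1$)
$\left(\frac{1}{-43 + r} - 8\right) \left(- (-2 - 1) - V\right) = \left(\frac{1}{-43 - 31} - 8\right) \left(- (-2 - 1) - 1\right) = \left(\frac{1}{-74} - 8\right) \left(\left(-1\right) \left(-3\right) - 1\right) = \left(- \frac{1}{74} - 8\right) \left(3 - 1\right) = \left(- \frac{593}{74}\right) 2 = - \frac{593}{37}$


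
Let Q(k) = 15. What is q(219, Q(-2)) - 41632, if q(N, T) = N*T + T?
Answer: -38332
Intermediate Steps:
q(N, T) = T + N*T
q(219, Q(-2)) - 41632 = 15*(1 + 219) - 41632 = 15*220 - 41632 = 3300 - 41632 = -38332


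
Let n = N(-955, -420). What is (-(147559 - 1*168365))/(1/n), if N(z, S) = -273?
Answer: -5680038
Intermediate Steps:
n = -273
(-(147559 - 1*168365))/(1/n) = (-(147559 - 1*168365))/(1/(-273)) = (-(147559 - 168365))/(-1/273) = -1*(-20806)*(-273) = 20806*(-273) = -5680038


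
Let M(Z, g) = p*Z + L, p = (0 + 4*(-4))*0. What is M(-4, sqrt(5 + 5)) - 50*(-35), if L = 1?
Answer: 1751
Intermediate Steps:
p = 0 (p = (0 - 16)*0 = -16*0 = 0)
M(Z, g) = 1 (M(Z, g) = 0*Z + 1 = 0 + 1 = 1)
M(-4, sqrt(5 + 5)) - 50*(-35) = 1 - 50*(-35) = 1 + 1750 = 1751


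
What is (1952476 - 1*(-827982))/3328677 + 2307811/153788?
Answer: 8109558470951/511910578476 ≈ 15.842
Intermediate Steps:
(1952476 - 1*(-827982))/3328677 + 2307811/153788 = (1952476 + 827982)*(1/3328677) + 2307811*(1/153788) = 2780458*(1/3328677) + 2307811/153788 = 2780458/3328677 + 2307811/153788 = 8109558470951/511910578476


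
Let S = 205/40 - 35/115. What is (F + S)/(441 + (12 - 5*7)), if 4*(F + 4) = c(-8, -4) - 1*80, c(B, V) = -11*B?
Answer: 519/76912 ≈ 0.0067480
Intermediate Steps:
F = -2 (F = -4 + (-11*(-8) - 1*80)/4 = -4 + (88 - 80)/4 = -4 + (1/4)*8 = -4 + 2 = -2)
S = 887/184 (S = 205*(1/40) - 35*1/115 = 41/8 - 7/23 = 887/184 ≈ 4.8206)
(F + S)/(441 + (12 - 5*7)) = (-2 + 887/184)/(441 + (12 - 5*7)) = 519/(184*(441 + (12 - 35))) = 519/(184*(441 - 23)) = (519/184)/418 = (519/184)*(1/418) = 519/76912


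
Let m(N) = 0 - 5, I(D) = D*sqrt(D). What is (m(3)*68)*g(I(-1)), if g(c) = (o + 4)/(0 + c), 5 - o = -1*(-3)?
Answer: -2040*I ≈ -2040.0*I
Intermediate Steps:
o = 2 (o = 5 - (-1)*(-3) = 5 - 1*3 = 5 - 3 = 2)
I(D) = D**(3/2)
m(N) = -5
g(c) = 6/c (g(c) = (2 + 4)/(0 + c) = 6/c)
(m(3)*68)*g(I(-1)) = (-5*68)*(6/((-1)**(3/2))) = -2040/((-I)) = -2040*I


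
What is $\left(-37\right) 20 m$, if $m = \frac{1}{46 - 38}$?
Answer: $- \frac{185}{2} \approx -92.5$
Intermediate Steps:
$m = \frac{1}{8} \approx 0.125$
$\left(-37\right) 20 m = \left(-37\right) 20 \cdot \frac{1}{8} = \left(-740\right) \frac{1}{8} = - \frac{185}{2}$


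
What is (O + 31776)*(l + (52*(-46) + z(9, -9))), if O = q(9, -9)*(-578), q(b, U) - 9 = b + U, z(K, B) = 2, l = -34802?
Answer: -988340208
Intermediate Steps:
q(b, U) = 9 + U + b (q(b, U) = 9 + (b + U) = 9 + (U + b) = 9 + U + b)
O = -5202 (O = (9 - 9 + 9)*(-578) = 9*(-578) = -5202)
(O + 31776)*(l + (52*(-46) + z(9, -9))) = (-5202 + 31776)*(-34802 + (52*(-46) + 2)) = 26574*(-34802 + (-2392 + 2)) = 26574*(-34802 - 2390) = 26574*(-37192) = -988340208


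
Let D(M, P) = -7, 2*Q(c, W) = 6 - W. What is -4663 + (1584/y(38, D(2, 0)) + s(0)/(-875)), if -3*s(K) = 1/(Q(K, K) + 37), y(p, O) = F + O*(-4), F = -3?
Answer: -482962199/105000 ≈ -4599.6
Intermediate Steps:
Q(c, W) = 3 - W/2 (Q(c, W) = (6 - W)/2 = 3 - W/2)
y(p, O) = -3 - 4*O (y(p, O) = -3 + O*(-4) = -3 - 4*O)
s(K) = -1/(3*(40 - K/2)) (s(K) = -1/(3*((3 - K/2) + 37)) = -1/(3*(40 - K/2)))
-4663 + (1584/y(38, D(2, 0)) + s(0)/(-875)) = -4663 + (1584/(-3 - 4*(-7)) + (2/(3*(-80 + 0)))/(-875)) = -4663 + (1584/(-3 + 28) + ((⅔)/(-80))*(-1/875)) = -4663 + (1584/25 + ((⅔)*(-1/80))*(-1/875)) = -4663 + (1584*(1/25) - 1/120*(-1/875)) = -4663 + (1584/25 + 1/105000) = -4663 + 6652801/105000 = -482962199/105000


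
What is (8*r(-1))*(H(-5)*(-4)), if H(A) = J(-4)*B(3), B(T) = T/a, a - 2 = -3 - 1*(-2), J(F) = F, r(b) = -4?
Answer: -1536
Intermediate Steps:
a = 1 (a = 2 + (-3 - 1*(-2)) = 2 + (-3 + 2) = 2 - 1 = 1)
B(T) = T (B(T) = T/1 = T*1 = T)
H(A) = -12 (H(A) = -4*3 = -12)
(8*r(-1))*(H(-5)*(-4)) = (8*(-4))*(-12*(-4)) = -32*48 = -1536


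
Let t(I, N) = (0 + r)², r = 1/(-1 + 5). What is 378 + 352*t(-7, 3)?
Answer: 400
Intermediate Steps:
r = ¼ (r = 1/4 = ¼ ≈ 0.25000)
t(I, N) = 1/16 (t(I, N) = (0 + ¼)² = (¼)² = 1/16)
378 + 352*t(-7, 3) = 378 + 352*(1/16) = 378 + 22 = 400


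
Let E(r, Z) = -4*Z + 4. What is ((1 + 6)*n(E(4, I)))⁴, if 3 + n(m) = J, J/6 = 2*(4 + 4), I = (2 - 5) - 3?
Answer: 179607287601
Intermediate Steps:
I = -6 (I = -3 - 3 = -6)
E(r, Z) = 4 - 4*Z
J = 96 (J = 6*(2*(4 + 4)) = 6*(2*8) = 6*16 = 96)
n(m) = 93 (n(m) = -3 + 96 = 93)
((1 + 6)*n(E(4, I)))⁴ = ((1 + 6)*93)⁴ = (7*93)⁴ = 651⁴ = 179607287601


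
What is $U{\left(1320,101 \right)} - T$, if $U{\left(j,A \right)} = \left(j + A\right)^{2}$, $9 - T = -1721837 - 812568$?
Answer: $-515173$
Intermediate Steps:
$T = 2534414$ ($T = 9 - \left(-1721837 - 812568\right) = 9 - -2534405 = 9 + 2534405 = 2534414$)
$U{\left(j,A \right)} = \left(A + j\right)^{2}$
$U{\left(1320,101 \right)} - T = \left(101 + 1320\right)^{2} - 2534414 = 1421^{2} - 2534414 = 2019241 - 2534414 = -515173$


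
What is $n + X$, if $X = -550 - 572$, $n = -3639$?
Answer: $-4761$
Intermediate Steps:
$X = -1122$ ($X = -550 - 572 = -1122$)
$n + X = -3639 - 1122 = -4761$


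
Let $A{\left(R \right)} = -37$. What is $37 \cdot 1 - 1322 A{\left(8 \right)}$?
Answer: $48951$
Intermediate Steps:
$37 \cdot 1 - 1322 A{\left(8 \right)} = 37 \cdot 1 - -48914 = 37 + 48914 = 48951$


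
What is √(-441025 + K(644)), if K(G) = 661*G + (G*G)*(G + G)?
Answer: 23*√1009763 ≈ 23112.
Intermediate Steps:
K(G) = 2*G³ + 661*G (K(G) = 661*G + G²*(2*G) = 661*G + 2*G³ = 2*G³ + 661*G)
√(-441025 + K(644)) = √(-441025 + 644*(661 + 2*644²)) = √(-441025 + 644*(661 + 2*414736)) = √(-441025 + 644*(661 + 829472)) = √(-441025 + 644*830133) = √(-441025 + 534605652) = √534164627 = 23*√1009763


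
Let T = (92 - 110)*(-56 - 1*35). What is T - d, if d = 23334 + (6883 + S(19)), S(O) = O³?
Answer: -35438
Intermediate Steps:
d = 37076 (d = 23334 + (6883 + 19³) = 23334 + (6883 + 6859) = 23334 + 13742 = 37076)
T = 1638 (T = -18*(-56 - 35) = -18*(-91) = 1638)
T - d = 1638 - 1*37076 = 1638 - 37076 = -35438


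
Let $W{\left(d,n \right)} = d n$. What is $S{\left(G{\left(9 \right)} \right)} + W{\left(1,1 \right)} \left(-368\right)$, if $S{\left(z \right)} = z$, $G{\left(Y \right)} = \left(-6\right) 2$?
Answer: $-380$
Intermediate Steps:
$G{\left(Y \right)} = -12$
$S{\left(G{\left(9 \right)} \right)} + W{\left(1,1 \right)} \left(-368\right) = -12 + 1 \cdot 1 \left(-368\right) = -12 + 1 \left(-368\right) = -12 - 368 = -380$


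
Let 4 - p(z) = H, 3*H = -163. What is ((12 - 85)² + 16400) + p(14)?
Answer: 65362/3 ≈ 21787.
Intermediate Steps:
H = -163/3 (H = (⅓)*(-163) = -163/3 ≈ -54.333)
p(z) = 175/3 (p(z) = 4 - 1*(-163/3) = 4 + 163/3 = 175/3)
((12 - 85)² + 16400) + p(14) = ((12 - 85)² + 16400) + 175/3 = ((-73)² + 16400) + 175/3 = (5329 + 16400) + 175/3 = 21729 + 175/3 = 65362/3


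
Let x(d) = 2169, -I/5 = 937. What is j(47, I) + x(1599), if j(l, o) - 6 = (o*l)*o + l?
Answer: 1031615797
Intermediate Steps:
I = -4685 (I = -5*937 = -4685)
j(l, o) = 6 + l + l*o**2 (j(l, o) = 6 + ((o*l)*o + l) = 6 + ((l*o)*o + l) = 6 + (l*o**2 + l) = 6 + (l + l*o**2) = 6 + l + l*o**2)
j(47, I) + x(1599) = (6 + 47 + 47*(-4685)**2) + 2169 = (6 + 47 + 47*21949225) + 2169 = (6 + 47 + 1031613575) + 2169 = 1031613628 + 2169 = 1031615797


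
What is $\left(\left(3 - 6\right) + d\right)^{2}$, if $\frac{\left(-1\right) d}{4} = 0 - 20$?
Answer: $5929$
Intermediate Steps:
$d = 80$ ($d = - 4 \left(0 - 20\right) = \left(-4\right) \left(-20\right) = 80$)
$\left(\left(3 - 6\right) + d\right)^{2} = \left(\left(3 - 6\right) + 80\right)^{2} = \left(-3 + 80\right)^{2} = 77^{2} = 5929$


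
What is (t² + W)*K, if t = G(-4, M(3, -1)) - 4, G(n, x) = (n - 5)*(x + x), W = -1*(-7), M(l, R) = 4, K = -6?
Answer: -34698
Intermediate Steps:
W = 7
G(n, x) = 2*x*(-5 + n) (G(n, x) = (-5 + n)*(2*x) = 2*x*(-5 + n))
t = -76 (t = 2*4*(-5 - 4) - 4 = 2*4*(-9) - 4 = -72 - 4 = -76)
(t² + W)*K = ((-76)² + 7)*(-6) = (5776 + 7)*(-6) = 5783*(-6) = -34698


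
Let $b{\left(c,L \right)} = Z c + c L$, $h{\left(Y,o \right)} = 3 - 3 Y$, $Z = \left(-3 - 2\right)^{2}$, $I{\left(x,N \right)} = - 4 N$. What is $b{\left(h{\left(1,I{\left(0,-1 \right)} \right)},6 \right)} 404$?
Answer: $0$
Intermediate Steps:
$Z = 25$ ($Z = \left(-5\right)^{2} = 25$)
$b{\left(c,L \right)} = 25 c + L c$ ($b{\left(c,L \right)} = 25 c + c L = 25 c + L c$)
$b{\left(h{\left(1,I{\left(0,-1 \right)} \right)},6 \right)} 404 = \left(3 - 3\right) \left(25 + 6\right) 404 = \left(3 - 3\right) 31 \cdot 404 = 0 \cdot 31 \cdot 404 = 0 \cdot 404 = 0$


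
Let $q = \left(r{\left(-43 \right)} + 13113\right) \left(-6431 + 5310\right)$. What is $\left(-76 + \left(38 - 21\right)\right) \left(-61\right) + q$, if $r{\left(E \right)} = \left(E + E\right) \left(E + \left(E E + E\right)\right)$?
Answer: $155267704$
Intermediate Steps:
$r{\left(E \right)} = 2 E \left(E^{2} + 2 E\right)$ ($r{\left(E \right)} = 2 E \left(E + \left(E^{2} + E\right)\right) = 2 E \left(E + \left(E + E^{2}\right)\right) = 2 E \left(E^{2} + 2 E\right)$)
$q = 155264105$ ($q = \left(2 \left(-43\right)^{2} \left(2 - 43\right) + 13113\right) \left(-6431 + 5310\right) = \left(2 \cdot 1849 \left(-41\right) + 13113\right) \left(-1121\right) = \left(-151618 + 13113\right) \left(-1121\right) = \left(-138505\right) \left(-1121\right) = 155264105$)
$\left(-76 + \left(38 - 21\right)\right) \left(-61\right) + q = \left(-76 + \left(38 - 21\right)\right) \left(-61\right) + 155264105 = \left(-76 + 17\right) \left(-61\right) + 155264105 = \left(-59\right) \left(-61\right) + 155264105 = 3599 + 155264105 = 155267704$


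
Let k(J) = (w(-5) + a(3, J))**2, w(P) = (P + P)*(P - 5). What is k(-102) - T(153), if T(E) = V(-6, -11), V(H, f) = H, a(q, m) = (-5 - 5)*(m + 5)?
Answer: 1144906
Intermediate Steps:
w(P) = 2*P*(-5 + P) (w(P) = (2*P)*(-5 + P) = 2*P*(-5 + P))
a(q, m) = -50 - 10*m (a(q, m) = -10*(5 + m) = -50 - 10*m)
k(J) = (50 - 10*J)**2 (k(J) = (2*(-5)*(-5 - 5) + (-50 - 10*J))**2 = (2*(-5)*(-10) + (-50 - 10*J))**2 = (100 + (-50 - 10*J))**2 = (50 - 10*J)**2)
T(E) = -6
k(-102) - T(153) = 100*(-5 - 102)**2 - 1*(-6) = 100*(-107)**2 + 6 = 100*11449 + 6 = 1144900 + 6 = 1144906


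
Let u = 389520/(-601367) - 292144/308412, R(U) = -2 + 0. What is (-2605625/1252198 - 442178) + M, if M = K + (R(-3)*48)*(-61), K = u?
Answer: -149902177001880571373/343555709209542 ≈ -4.3633e+5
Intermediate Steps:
R(U) = -2
u = -437601188/274362129 (u = 389520*(-1/601367) - 292144*1/308412 = -389520/601367 - 73036/77103 = -437601188/274362129 ≈ -1.5950)
K = -437601188/274362129 ≈ -1.5950
M = 1606227026236/274362129 (M = -437601188/274362129 - 2*48*(-61) = -437601188/274362129 - 96*(-61) = -437601188/274362129 + 5856 = 1606227026236/274362129 ≈ 5854.4)
(-2605625/1252198 - 442178) + M = (-2605625/1252198 - 442178) + 1606227026236/274362129 = -553697012869/1252198 + 1606227026236/274362129 = -149902177001880571373/343555709209542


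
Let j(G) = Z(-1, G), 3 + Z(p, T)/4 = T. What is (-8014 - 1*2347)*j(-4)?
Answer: 290108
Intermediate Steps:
Z(p, T) = -12 + 4*T
j(G) = -12 + 4*G
(-8014 - 1*2347)*j(-4) = (-8014 - 1*2347)*(-12 + 4*(-4)) = (-8014 - 2347)*(-12 - 16) = -10361*(-28) = 290108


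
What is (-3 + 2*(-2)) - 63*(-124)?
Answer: 7805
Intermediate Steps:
(-3 + 2*(-2)) - 63*(-124) = (-3 - 4) + 7812 = -7 + 7812 = 7805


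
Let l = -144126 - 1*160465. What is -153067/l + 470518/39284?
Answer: 10666330869/854682346 ≈ 12.480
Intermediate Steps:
l = -304591 (l = -144126 - 160465 = -304591)
-153067/l + 470518/39284 = -153067/(-304591) + 470518/39284 = -153067*(-1/304591) + 470518*(1/39284) = 153067/304591 + 235259/19642 = 10666330869/854682346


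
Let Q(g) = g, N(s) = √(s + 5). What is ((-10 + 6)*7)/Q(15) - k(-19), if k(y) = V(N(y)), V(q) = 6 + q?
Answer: -118/15 - I*√14 ≈ -7.8667 - 3.7417*I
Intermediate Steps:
N(s) = √(5 + s)
k(y) = 6 + √(5 + y)
((-10 + 6)*7)/Q(15) - k(-19) = ((-10 + 6)*7)/15 - (6 + √(5 - 19)) = -4*7*(1/15) - (6 + √(-14)) = -28*1/15 - (6 + I*√14) = -28/15 + (-6 - I*√14) = -118/15 - I*√14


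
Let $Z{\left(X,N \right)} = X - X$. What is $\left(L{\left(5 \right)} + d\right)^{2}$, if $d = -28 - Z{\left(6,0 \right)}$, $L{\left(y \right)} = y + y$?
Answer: $324$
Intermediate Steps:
$Z{\left(X,N \right)} = 0$
$L{\left(y \right)} = 2 y$
$d = -28$ ($d = -28 - 0 = -28 + 0 = -28$)
$\left(L{\left(5 \right)} + d\right)^{2} = \left(2 \cdot 5 - 28\right)^{2} = \left(10 - 28\right)^{2} = \left(-18\right)^{2} = 324$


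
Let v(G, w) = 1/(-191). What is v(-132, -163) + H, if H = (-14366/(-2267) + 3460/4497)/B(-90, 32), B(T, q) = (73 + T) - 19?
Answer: -7102262033/35049375162 ≈ -0.20264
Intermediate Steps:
B(T, q) = 54 + T
v(G, w) = -1/191
H = -36223861/183504582 (H = (-14366/(-2267) + 3460/4497)/(54 - 90) = (-14366*(-1/2267) + 3460*(1/4497))/(-36) = (14366/2267 + 3460/4497)*(-1/36) = (72447722/10194699)*(-1/36) = -36223861/183504582 ≈ -0.19740)
v(-132, -163) + H = -1/191 - 36223861/183504582 = -7102262033/35049375162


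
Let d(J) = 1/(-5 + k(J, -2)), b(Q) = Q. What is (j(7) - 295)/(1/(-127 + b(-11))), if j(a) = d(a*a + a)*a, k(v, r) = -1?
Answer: 40871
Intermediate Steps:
d(J) = -⅙ (d(J) = 1/(-5 - 1) = 1/(-6) = -⅙)
j(a) = -a/6
(j(7) - 295)/(1/(-127 + b(-11))) = (-⅙*7 - 295)/(1/(-127 - 11)) = (-7/6 - 295)/(1/(-138)) = -1777/6/(-1/138) = -138*(-1777/6) = 40871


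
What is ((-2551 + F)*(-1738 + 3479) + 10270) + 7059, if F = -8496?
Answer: -19215498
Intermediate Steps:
((-2551 + F)*(-1738 + 3479) + 10270) + 7059 = ((-2551 - 8496)*(-1738 + 3479) + 10270) + 7059 = (-11047*1741 + 10270) + 7059 = (-19232827 + 10270) + 7059 = -19222557 + 7059 = -19215498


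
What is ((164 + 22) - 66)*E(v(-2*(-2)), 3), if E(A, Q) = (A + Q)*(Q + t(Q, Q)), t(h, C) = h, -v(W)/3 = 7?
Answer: -12960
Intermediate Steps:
v(W) = -21 (v(W) = -3*7 = -21)
E(A, Q) = 2*Q*(A + Q) (E(A, Q) = (A + Q)*(Q + Q) = (A + Q)*(2*Q) = 2*Q*(A + Q))
((164 + 22) - 66)*E(v(-2*(-2)), 3) = ((164 + 22) - 66)*(2*3*(-21 + 3)) = (186 - 66)*(2*3*(-18)) = 120*(-108) = -12960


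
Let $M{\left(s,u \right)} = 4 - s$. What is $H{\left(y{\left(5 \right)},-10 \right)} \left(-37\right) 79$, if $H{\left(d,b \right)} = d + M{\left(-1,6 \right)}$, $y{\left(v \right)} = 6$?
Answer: $-32153$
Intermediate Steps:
$H{\left(d,b \right)} = 5 + d$ ($H{\left(d,b \right)} = d + \left(4 - -1\right) = d + \left(4 + 1\right) = d + 5 = 5 + d$)
$H{\left(y{\left(5 \right)},-10 \right)} \left(-37\right) 79 = \left(5 + 6\right) \left(-37\right) 79 = 11 \left(-37\right) 79 = \left(-407\right) 79 = -32153$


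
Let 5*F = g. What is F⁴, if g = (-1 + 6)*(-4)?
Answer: 256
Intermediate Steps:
g = -20 (g = 5*(-4) = -20)
F = -4 (F = (⅕)*(-20) = -4)
F⁴ = (-4)⁴ = 256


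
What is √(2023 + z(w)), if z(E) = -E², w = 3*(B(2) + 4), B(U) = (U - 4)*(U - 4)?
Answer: √1447 ≈ 38.039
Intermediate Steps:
B(U) = (-4 + U)² (B(U) = (-4 + U)*(-4 + U) = (-4 + U)²)
w = 24 (w = 3*((-4 + 2)² + 4) = 3*((-2)² + 4) = 3*(4 + 4) = 3*8 = 24)
√(2023 + z(w)) = √(2023 - 1*24²) = √(2023 - 1*576) = √(2023 - 576) = √1447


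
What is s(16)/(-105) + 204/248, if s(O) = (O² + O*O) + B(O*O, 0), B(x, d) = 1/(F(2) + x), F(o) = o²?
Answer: -3430601/846300 ≈ -4.0536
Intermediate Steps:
B(x, d) = 1/(4 + x) (B(x, d) = 1/(2² + x) = 1/(4 + x))
s(O) = 1/(4 + O²) + 2*O² (s(O) = (O² + O*O) + 1/(4 + O*O) = (O² + O²) + 1/(4 + O²) = 2*O² + 1/(4 + O²) = 1/(4 + O²) + 2*O²)
s(16)/(-105) + 204/248 = ((1 + 2*16²*(4 + 16²))/(4 + 16²))/(-105) + 204/248 = ((1 + 2*256*(4 + 256))/(4 + 256))*(-1/105) + 204*(1/248) = ((1 + 2*256*260)/260)*(-1/105) + 51/62 = ((1 + 133120)/260)*(-1/105) + 51/62 = ((1/260)*133121)*(-1/105) + 51/62 = (133121/260)*(-1/105) + 51/62 = -133121/27300 + 51/62 = -3430601/846300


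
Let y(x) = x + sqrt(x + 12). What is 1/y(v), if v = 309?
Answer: 103/31720 - sqrt(321)/95160 ≈ 0.0030589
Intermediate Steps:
y(x) = x + sqrt(12 + x)
1/y(v) = 1/(309 + sqrt(12 + 309)) = 1/(309 + sqrt(321))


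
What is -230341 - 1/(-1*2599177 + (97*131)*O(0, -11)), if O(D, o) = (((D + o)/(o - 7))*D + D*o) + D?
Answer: -598697029356/2599177 ≈ -2.3034e+5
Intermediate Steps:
O(D, o) = D + D*o + D*(D + o)/(-7 + o) (O(D, o) = (((D + o)/(-7 + o))*D + D*o) + D = (D*(D + o)/(-7 + o) + D*o) + D = (D*o + D*(D + o)/(-7 + o)) + D = D + D*o + D*(D + o)/(-7 + o))
-230341 - 1/(-1*2599177 + (97*131)*O(0, -11)) = -230341 - 1/(-1*2599177 + (97*131)*(0*(-7 + 0 + (-11)² - 5*(-11))/(-7 - 11))) = -230341 - 1/(-2599177 + 12707*(0*(-7 + 0 + 121 + 55)/(-18))) = -230341 - 1/(-2599177 + 12707*(0*(-1/18)*169)) = -230341 - 1/(-2599177 + 12707*0) = -230341 - 1/(-2599177 + 0) = -230341 - 1/(-2599177) = -230341 - 1*(-1/2599177) = -230341 + 1/2599177 = -598697029356/2599177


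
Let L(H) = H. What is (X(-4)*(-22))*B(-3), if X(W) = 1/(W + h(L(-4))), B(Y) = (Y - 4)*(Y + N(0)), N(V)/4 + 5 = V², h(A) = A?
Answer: 1771/4 ≈ 442.75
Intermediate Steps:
N(V) = -20 + 4*V²
B(Y) = (-20 + Y)*(-4 + Y) (B(Y) = (Y - 4)*(Y + (-20 + 4*0²)) = (-4 + Y)*(Y + (-20 + 4*0)) = (-4 + Y)*(Y + (-20 + 0)) = (-4 + Y)*(Y - 20) = (-4 + Y)*(-20 + Y) = (-20 + Y)*(-4 + Y))
X(W) = 1/(-4 + W) (X(W) = 1/(W - 4) = 1/(-4 + W))
(X(-4)*(-22))*B(-3) = (-22/(-4 - 4))*(80 + (-3)² - 24*(-3)) = (-22/(-8))*(80 + 9 + 72) = -⅛*(-22)*161 = (11/4)*161 = 1771/4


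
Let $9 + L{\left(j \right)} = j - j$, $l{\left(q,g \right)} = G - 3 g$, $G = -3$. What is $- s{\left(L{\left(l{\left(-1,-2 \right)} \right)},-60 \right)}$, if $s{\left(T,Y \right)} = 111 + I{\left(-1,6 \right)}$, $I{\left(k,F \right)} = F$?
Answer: $-117$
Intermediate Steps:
$l{\left(q,g \right)} = -3 - 3 g$
$L{\left(j \right)} = -9$ ($L{\left(j \right)} = -9 + \left(j - j\right) = -9 + 0 = -9$)
$s{\left(T,Y \right)} = 117$ ($s{\left(T,Y \right)} = 111 + 6 = 117$)
$- s{\left(L{\left(l{\left(-1,-2 \right)} \right)},-60 \right)} = \left(-1\right) 117 = -117$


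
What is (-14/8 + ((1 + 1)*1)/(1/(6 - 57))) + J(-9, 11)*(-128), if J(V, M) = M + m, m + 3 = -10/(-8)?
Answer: -5151/4 ≈ -1287.8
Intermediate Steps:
m = -7/4 (m = -3 - 10/(-8) = -3 - 10*(-⅛) = -3 + 5/4 = -7/4 ≈ -1.7500)
J(V, M) = -7/4 + M (J(V, M) = M - 7/4 = -7/4 + M)
(-14/8 + ((1 + 1)*1)/(1/(6 - 57))) + J(-9, 11)*(-128) = (-14/8 + ((1 + 1)*1)/(1/(6 - 57))) + (-7/4 + 11)*(-128) = (-14*⅛ + (2*1)/(1/(-51))) + (37/4)*(-128) = (-7/4 + 2/(-1/51)) - 1184 = (-7/4 + 2*(-51)) - 1184 = (-7/4 - 102) - 1184 = -415/4 - 1184 = -5151/4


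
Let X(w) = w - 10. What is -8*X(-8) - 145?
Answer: -1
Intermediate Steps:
X(w) = -10 + w
-8*X(-8) - 145 = -8*(-10 - 8) - 145 = -8*(-18) - 145 = 144 - 145 = -1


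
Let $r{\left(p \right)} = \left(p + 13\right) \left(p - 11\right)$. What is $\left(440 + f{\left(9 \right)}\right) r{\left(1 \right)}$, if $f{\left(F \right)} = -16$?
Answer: $-59360$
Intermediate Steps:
$r{\left(p \right)} = \left(-11 + p\right) \left(13 + p\right)$ ($r{\left(p \right)} = \left(13 + p\right) \left(-11 + p\right) = \left(-11 + p\right) \left(13 + p\right)$)
$\left(440 + f{\left(9 \right)}\right) r{\left(1 \right)} = \left(440 - 16\right) \left(-143 + 1^{2} + 2 \cdot 1\right) = 424 \left(-143 + 1 + 2\right) = 424 \left(-140\right) = -59360$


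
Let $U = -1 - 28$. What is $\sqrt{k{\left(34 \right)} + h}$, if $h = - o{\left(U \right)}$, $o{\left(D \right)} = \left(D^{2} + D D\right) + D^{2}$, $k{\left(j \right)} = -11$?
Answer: $i \sqrt{2534} \approx 50.339 i$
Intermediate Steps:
$U = -29$
$o{\left(D \right)} = 3 D^{2}$ ($o{\left(D \right)} = \left(D^{2} + D^{2}\right) + D^{2} = 2 D^{2} + D^{2} = 3 D^{2}$)
$h = -2523$ ($h = - 3 \left(-29\right)^{2} = - 3 \cdot 841 = \left(-1\right) 2523 = -2523$)
$\sqrt{k{\left(34 \right)} + h} = \sqrt{-11 - 2523} = \sqrt{-2534} = i \sqrt{2534}$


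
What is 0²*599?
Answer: 0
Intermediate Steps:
0²*599 = 0*599 = 0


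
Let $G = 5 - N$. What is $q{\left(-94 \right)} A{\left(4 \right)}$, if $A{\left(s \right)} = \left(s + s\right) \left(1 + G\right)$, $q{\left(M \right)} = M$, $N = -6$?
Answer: $-9024$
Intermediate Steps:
$G = 11$ ($G = 5 - -6 = 5 + 6 = 11$)
$A{\left(s \right)} = 24 s$ ($A{\left(s \right)} = \left(s + s\right) \left(1 + 11\right) = 2 s 12 = 24 s$)
$q{\left(-94 \right)} A{\left(4 \right)} = - 94 \cdot 24 \cdot 4 = \left(-94\right) 96 = -9024$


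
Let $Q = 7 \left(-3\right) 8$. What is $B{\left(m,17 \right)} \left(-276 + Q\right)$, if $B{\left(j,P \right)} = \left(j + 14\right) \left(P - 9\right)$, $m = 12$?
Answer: $-92352$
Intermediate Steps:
$Q = -168$ ($Q = \left(-21\right) 8 = -168$)
$B{\left(j,P \right)} = \left(-9 + P\right) \left(14 + j\right)$ ($B{\left(j,P \right)} = \left(14 + j\right) \left(-9 + P\right) = \left(-9 + P\right) \left(14 + j\right)$)
$B{\left(m,17 \right)} \left(-276 + Q\right) = \left(-126 - 108 + 14 \cdot 17 + 17 \cdot 12\right) \left(-276 - 168\right) = \left(-126 - 108 + 238 + 204\right) \left(-444\right) = 208 \left(-444\right) = -92352$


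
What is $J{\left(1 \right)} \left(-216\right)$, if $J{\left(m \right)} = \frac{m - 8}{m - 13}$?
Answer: $-126$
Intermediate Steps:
$J{\left(m \right)} = \frac{-8 + m}{-13 + m}$
$J{\left(1 \right)} \left(-216\right) = \frac{-8 + 1}{-13 + 1} \left(-216\right) = \frac{1}{-12} \left(-7\right) \left(-216\right) = \left(- \frac{1}{12}\right) \left(-7\right) \left(-216\right) = \frac{7}{12} \left(-216\right) = -126$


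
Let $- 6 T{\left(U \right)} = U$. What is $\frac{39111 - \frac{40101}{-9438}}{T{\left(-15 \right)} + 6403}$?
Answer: $\frac{123056573}{20151703} \approx 6.1065$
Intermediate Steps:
$T{\left(U \right)} = - \frac{U}{6}$
$\frac{39111 - \frac{40101}{-9438}}{T{\left(-15 \right)} + 6403} = \frac{39111 - \frac{40101}{-9438}}{\left(- \frac{1}{6}\right) \left(-15\right) + 6403} = \frac{39111 - - \frac{13367}{3146}}{\frac{5}{2} + 6403} = \frac{39111 + \frac{13367}{3146}}{\frac{12811}{2}} = \frac{123056573}{3146} \cdot \frac{2}{12811} = \frac{123056573}{20151703}$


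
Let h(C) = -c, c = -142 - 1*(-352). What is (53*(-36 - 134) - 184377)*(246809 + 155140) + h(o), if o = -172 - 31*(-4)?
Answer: -77731711473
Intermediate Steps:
c = 210 (c = -142 + 352 = 210)
o = -48 (o = -172 - 1*(-124) = -172 + 124 = -48)
h(C) = -210 (h(C) = -1*210 = -210)
(53*(-36 - 134) - 184377)*(246809 + 155140) + h(o) = (53*(-36 - 134) - 184377)*(246809 + 155140) - 210 = (53*(-170) - 184377)*401949 - 210 = (-9010 - 184377)*401949 - 210 = -193387*401949 - 210 = -77731711263 - 210 = -77731711473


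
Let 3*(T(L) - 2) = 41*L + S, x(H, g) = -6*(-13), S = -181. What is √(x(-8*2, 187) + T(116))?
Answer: √1605 ≈ 40.062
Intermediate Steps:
x(H, g) = 78
T(L) = -175/3 + 41*L/3 (T(L) = 2 + (41*L - 181)/3 = 2 + (-181 + 41*L)/3 = 2 + (-181/3 + 41*L/3) = -175/3 + 41*L/3)
√(x(-8*2, 187) + T(116)) = √(78 + (-175/3 + (41/3)*116)) = √(78 + (-175/3 + 4756/3)) = √(78 + 1527) = √1605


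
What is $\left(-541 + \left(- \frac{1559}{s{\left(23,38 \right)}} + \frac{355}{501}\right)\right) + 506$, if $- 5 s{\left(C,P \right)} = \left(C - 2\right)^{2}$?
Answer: $- \frac{1223695}{73647} \approx -16.616$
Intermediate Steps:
$s{\left(C,P \right)} = - \frac{\left(-2 + C\right)^{2}}{5}$ ($s{\left(C,P \right)} = - \frac{\left(C - 2\right)^{2}}{5} = - \frac{\left(-2 + C\right)^{2}}{5}$)
$\left(-541 + \left(- \frac{1559}{s{\left(23,38 \right)}} + \frac{355}{501}\right)\right) + 506 = \left(-541 - \left(- \frac{355}{501} + 1559 \left(- \frac{5}{\left(-2 + 23\right)^{2}}\right)\right)\right) + 506 = \left(-541 - \left(- \frac{355}{501} + \frac{1559}{\left(- \frac{1}{5}\right) 21^{2}}\right)\right) + 506 = \left(-541 - \left(- \frac{355}{501} + \frac{1559}{\left(- \frac{1}{5}\right) 441}\right)\right) + 506 = \left(-541 - \left(- \frac{355}{501} + \frac{1559}{- \frac{441}{5}}\right)\right) + 506 = \left(-541 + \left(\left(-1559\right) \left(- \frac{5}{441}\right) + \frac{355}{501}\right)\right) + 506 = \left(-541 + \left(\frac{7795}{441} + \frac{355}{501}\right)\right) + 506 = \left(-541 + \frac{1353950}{73647}\right) + 506 = - \frac{38489077}{73647} + 506 = - \frac{1223695}{73647}$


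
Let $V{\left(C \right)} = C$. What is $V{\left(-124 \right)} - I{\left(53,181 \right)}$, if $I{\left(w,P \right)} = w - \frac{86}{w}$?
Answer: $- \frac{9295}{53} \approx -175.38$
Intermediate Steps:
$I{\left(w,P \right)} = w - \frac{86}{w}$
$V{\left(-124 \right)} - I{\left(53,181 \right)} = -124 - \left(53 - \frac{86}{53}\right) = -124 - \frac{2723}{53} = - \frac{9295}{53}$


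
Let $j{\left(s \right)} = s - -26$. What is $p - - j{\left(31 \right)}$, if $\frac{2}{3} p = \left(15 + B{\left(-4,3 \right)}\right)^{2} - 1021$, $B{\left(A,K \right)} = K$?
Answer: $- \frac{1977}{2} \approx -988.5$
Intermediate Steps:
$j{\left(s \right)} = 26 + s$ ($j{\left(s \right)} = s + 26 = 26 + s$)
$p = - \frac{2091}{2}$ ($p = \frac{3 \left(\left(15 + 3\right)^{2} - 1021\right)}{2} = \frac{3 \left(18^{2} - 1021\right)}{2} = \frac{3 \left(324 - 1021\right)}{2} = \frac{3}{2} \left(-697\right) = - \frac{2091}{2} \approx -1045.5$)
$p - - j{\left(31 \right)} = - \frac{2091}{2} - - (26 + 31) = - \frac{2091}{2} - \left(-1\right) 57 = - \frac{2091}{2} - -57 = - \frac{2091}{2} + 57 = - \frac{1977}{2}$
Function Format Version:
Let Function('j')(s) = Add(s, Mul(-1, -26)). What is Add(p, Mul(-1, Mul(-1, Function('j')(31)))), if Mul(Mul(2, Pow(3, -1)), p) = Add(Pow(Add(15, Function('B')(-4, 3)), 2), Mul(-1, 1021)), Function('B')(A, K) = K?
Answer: Rational(-1977, 2) ≈ -988.50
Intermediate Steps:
Function('j')(s) = Add(26, s) (Function('j')(s) = Add(s, 26) = Add(26, s))
p = Rational(-2091, 2) (p = Mul(Rational(3, 2), Add(Pow(Add(15, 3), 2), Mul(-1, 1021))) = Mul(Rational(3, 2), Add(Pow(18, 2), -1021)) = Mul(Rational(3, 2), Add(324, -1021)) = Mul(Rational(3, 2), -697) = Rational(-2091, 2) ≈ -1045.5)
Add(p, Mul(-1, Mul(-1, Function('j')(31)))) = Add(Rational(-2091, 2), Mul(-1, Mul(-1, Add(26, 31)))) = Add(Rational(-2091, 2), Mul(-1, Mul(-1, 57))) = Add(Rational(-2091, 2), Mul(-1, -57)) = Add(Rational(-2091, 2), 57) = Rational(-1977, 2)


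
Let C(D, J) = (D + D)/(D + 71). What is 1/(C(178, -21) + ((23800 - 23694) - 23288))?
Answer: -249/5771962 ≈ -4.3140e-5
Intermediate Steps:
C(D, J) = 2*D/(71 + D) (C(D, J) = (2*D)/(71 + D) = 2*D/(71 + D))
1/(C(178, -21) + ((23800 - 23694) - 23288)) = 1/(2*178/(71 + 178) + ((23800 - 23694) - 23288)) = 1/(2*178/249 + (106 - 23288)) = 1/(2*178*(1/249) - 23182) = 1/(356/249 - 23182) = 1/(-5771962/249) = -249/5771962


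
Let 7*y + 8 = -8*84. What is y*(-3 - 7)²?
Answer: -68000/7 ≈ -9714.3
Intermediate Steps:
y = -680/7 (y = -8/7 + (-8*84)/7 = -8/7 + (⅐)*(-672) = -8/7 - 96 = -680/7 ≈ -97.143)
y*(-3 - 7)² = -680*(-3 - 7)²/7 = -680/7*(-10)² = -680/7*100 = -68000/7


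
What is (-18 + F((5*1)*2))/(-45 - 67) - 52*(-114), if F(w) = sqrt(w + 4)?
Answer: 331977/56 - sqrt(14)/112 ≈ 5928.1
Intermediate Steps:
F(w) = sqrt(4 + w)
(-18 + F((5*1)*2))/(-45 - 67) - 52*(-114) = (-18 + sqrt(4 + (5*1)*2))/(-45 - 67) - 52*(-114) = (-18 + sqrt(4 + 5*2))/(-112) + 5928 = (-18 + sqrt(4 + 10))*(-1/112) + 5928 = (-18 + sqrt(14))*(-1/112) + 5928 = (9/56 - sqrt(14)/112) + 5928 = 331977/56 - sqrt(14)/112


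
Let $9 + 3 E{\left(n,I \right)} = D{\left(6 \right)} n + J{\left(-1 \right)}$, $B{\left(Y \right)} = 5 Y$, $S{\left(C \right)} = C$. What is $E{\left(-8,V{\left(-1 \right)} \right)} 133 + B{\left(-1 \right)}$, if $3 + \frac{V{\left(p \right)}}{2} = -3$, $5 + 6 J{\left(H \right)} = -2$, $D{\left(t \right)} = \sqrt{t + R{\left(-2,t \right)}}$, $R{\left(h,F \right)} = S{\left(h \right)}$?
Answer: $- \frac{20971}{18} \approx -1165.1$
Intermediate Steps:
$R{\left(h,F \right)} = h$
$D{\left(t \right)} = \sqrt{-2 + t}$ ($D{\left(t \right)} = \sqrt{t - 2} = \sqrt{-2 + t}$)
$J{\left(H \right)} = - \frac{7}{6}$ ($J{\left(H \right)} = - \frac{5}{6} + \frac{1}{6} \left(-2\right) = - \frac{5}{6} - \frac{1}{3} = - \frac{7}{6}$)
$V{\left(p \right)} = -12$ ($V{\left(p \right)} = -6 + 2 \left(-3\right) = -6 - 6 = -12$)
$E{\left(n,I \right)} = - \frac{61}{18} + \frac{2 n}{3}$ ($E{\left(n,I \right)} = -3 + \frac{\sqrt{-2 + 6} n - \frac{7}{6}}{3} = -3 + \frac{\sqrt{4} n - \frac{7}{6}}{3} = -3 + \frac{2 n - \frac{7}{6}}{3} = -3 + \frac{- \frac{7}{6} + 2 n}{3} = -3 + \left(- \frac{7}{18} + \frac{2 n}{3}\right) = - \frac{61}{18} + \frac{2 n}{3}$)
$E{\left(-8,V{\left(-1 \right)} \right)} 133 + B{\left(-1 \right)} = \left(- \frac{61}{18} + \frac{2}{3} \left(-8\right)\right) 133 + 5 \left(-1\right) = \left(- \frac{61}{18} - \frac{16}{3}\right) 133 - 5 = \left(- \frac{157}{18}\right) 133 - 5 = - \frac{20881}{18} - 5 = - \frac{20971}{18}$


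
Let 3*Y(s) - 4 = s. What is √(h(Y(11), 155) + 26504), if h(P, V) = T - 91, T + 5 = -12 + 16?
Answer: 2*√6603 ≈ 162.52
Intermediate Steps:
T = -1 (T = -5 + (-12 + 16) = -5 + 4 = -1)
Y(s) = 4/3 + s/3
h(P, V) = -92 (h(P, V) = -1 - 91 = -92)
√(h(Y(11), 155) + 26504) = √(-92 + 26504) = √26412 = 2*√6603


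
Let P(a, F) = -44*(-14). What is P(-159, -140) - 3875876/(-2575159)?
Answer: 1590173820/2575159 ≈ 617.50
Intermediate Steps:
P(a, F) = 616
P(-159, -140) - 3875876/(-2575159) = 616 - 3875876/(-2575159) = 616 - 3875876*(-1/2575159) = 616 + 3875876/2575159 = 1590173820/2575159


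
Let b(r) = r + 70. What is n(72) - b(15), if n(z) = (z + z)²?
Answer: 20651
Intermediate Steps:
b(r) = 70 + r
n(z) = 4*z² (n(z) = (2*z)² = 4*z²)
n(72) - b(15) = 4*72² - (70 + 15) = 4*5184 - 1*85 = 20736 - 85 = 20651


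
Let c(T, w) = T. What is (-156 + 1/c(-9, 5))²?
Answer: 1974025/81 ≈ 24371.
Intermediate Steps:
(-156 + 1/c(-9, 5))² = (-156 + 1/(-9))² = (-156 - ⅑)² = (-1405/9)² = 1974025/81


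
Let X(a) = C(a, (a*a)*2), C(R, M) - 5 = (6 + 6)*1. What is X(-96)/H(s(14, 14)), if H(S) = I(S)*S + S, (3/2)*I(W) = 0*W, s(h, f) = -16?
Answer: -17/16 ≈ -1.0625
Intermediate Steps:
I(W) = 0 (I(W) = 2*(0*W)/3 = (⅔)*0 = 0)
H(S) = S (H(S) = 0*S + S = 0 + S = S)
C(R, M) = 17 (C(R, M) = 5 + (6 + 6)*1 = 5 + 12*1 = 5 + 12 = 17)
X(a) = 17
X(-96)/H(s(14, 14)) = 17/(-16) = 17*(-1/16) = -17/16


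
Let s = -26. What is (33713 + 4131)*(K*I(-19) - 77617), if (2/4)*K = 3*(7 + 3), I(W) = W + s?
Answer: -3039516548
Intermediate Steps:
I(W) = -26 + W (I(W) = W - 26 = -26 + W)
K = 60 (K = 2*(3*(7 + 3)) = 2*(3*10) = 2*30 = 60)
(33713 + 4131)*(K*I(-19) - 77617) = (33713 + 4131)*(60*(-26 - 19) - 77617) = 37844*(60*(-45) - 77617) = 37844*(-2700 - 77617) = 37844*(-80317) = -3039516548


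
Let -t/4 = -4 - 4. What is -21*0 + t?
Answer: 32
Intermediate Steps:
t = 32 (t = -4*(-4 - 4) = -4*(-8) = 32)
-21*0 + t = -21*0 + 32 = 0 + 32 = 32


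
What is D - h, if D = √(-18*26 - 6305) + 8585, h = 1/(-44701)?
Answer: 383758086/44701 + I*√6773 ≈ 8585.0 + 82.298*I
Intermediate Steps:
h = -1/44701 ≈ -2.2371e-5
D = 8585 + I*√6773 (D = √(-468 - 6305) + 8585 = √(-6773) + 8585 = I*√6773 + 8585 = 8585 + I*√6773 ≈ 8585.0 + 82.298*I)
D - h = (8585 + I*√6773) - 1*(-1/44701) = (8585 + I*√6773) + 1/44701 = 383758086/44701 + I*√6773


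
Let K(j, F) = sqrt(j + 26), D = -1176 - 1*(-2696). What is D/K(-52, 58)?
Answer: -760*I*sqrt(26)/13 ≈ -298.1*I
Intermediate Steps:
D = 1520 (D = -1176 + 2696 = 1520)
K(j, F) = sqrt(26 + j)
D/K(-52, 58) = 1520/(sqrt(26 - 52)) = 1520/(sqrt(-26)) = 1520/((I*sqrt(26))) = 1520*(-I*sqrt(26)/26) = -760*I*sqrt(26)/13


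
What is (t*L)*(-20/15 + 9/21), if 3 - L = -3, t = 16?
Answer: -608/7 ≈ -86.857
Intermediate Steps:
L = 6 (L = 3 - 1*(-3) = 3 + 3 = 6)
(t*L)*(-20/15 + 9/21) = (16*6)*(-20/15 + 9/21) = 96*(-20*1/15 + 9*(1/21)) = 96*(-4/3 + 3/7) = 96*(-19/21) = -608/7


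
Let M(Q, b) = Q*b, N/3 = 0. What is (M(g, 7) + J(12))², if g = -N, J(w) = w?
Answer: 144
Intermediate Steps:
N = 0 (N = 3*0 = 0)
g = 0 (g = -1*0 = 0)
(M(g, 7) + J(12))² = (0*7 + 12)² = (0 + 12)² = 12² = 144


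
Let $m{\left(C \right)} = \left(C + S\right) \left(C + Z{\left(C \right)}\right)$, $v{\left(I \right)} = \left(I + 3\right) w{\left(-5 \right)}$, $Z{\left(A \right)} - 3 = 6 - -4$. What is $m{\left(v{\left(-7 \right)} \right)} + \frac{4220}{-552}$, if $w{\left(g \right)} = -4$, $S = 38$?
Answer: $\frac{215053}{138} \approx 1558.4$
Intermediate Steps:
$Z{\left(A \right)} = 13$ ($Z{\left(A \right)} = 3 + \left(6 - -4\right) = 3 + \left(6 + 4\right) = 3 + 10 = 13$)
$v{\left(I \right)} = -12 - 4 I$ ($v{\left(I \right)} = \left(I + 3\right) \left(-4\right) = \left(3 + I\right) \left(-4\right) = -12 - 4 I$)
$m{\left(C \right)} = \left(13 + C\right) \left(38 + C\right)$ ($m{\left(C \right)} = \left(C + 38\right) \left(C + 13\right) = \left(38 + C\right) \left(13 + C\right) = \left(13 + C\right) \left(38 + C\right)$)
$m{\left(v{\left(-7 \right)} \right)} + \frac{4220}{-552} = \left(494 + \left(-12 - -28\right)^{2} + 51 \left(-12 - -28\right)\right) + \frac{4220}{-552} = \left(494 + \left(-12 + 28\right)^{2} + 51 \left(-12 + 28\right)\right) + 4220 \left(- \frac{1}{552}\right) = \left(494 + 16^{2} + 51 \cdot 16\right) - \frac{1055}{138} = \left(494 + 256 + 816\right) - \frac{1055}{138} = 1566 - \frac{1055}{138} = \frac{215053}{138}$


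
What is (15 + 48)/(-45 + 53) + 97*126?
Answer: 97839/8 ≈ 12230.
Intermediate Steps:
(15 + 48)/(-45 + 53) + 97*126 = 63/8 + 12222 = 97839/8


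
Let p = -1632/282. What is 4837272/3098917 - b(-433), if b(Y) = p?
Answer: 1070257208/145649099 ≈ 7.3482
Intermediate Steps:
p = -272/47 (p = -1632*1/282 = -272/47 ≈ -5.7872)
b(Y) = -272/47
4837272/3098917 - b(-433) = 4837272/3098917 - 1*(-272/47) = 4837272*(1/3098917) + 272/47 = 4837272/3098917 + 272/47 = 1070257208/145649099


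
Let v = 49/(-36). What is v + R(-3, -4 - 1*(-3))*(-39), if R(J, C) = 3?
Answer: -4261/36 ≈ -118.36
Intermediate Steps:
v = -49/36 (v = 49*(-1/36) = -49/36 ≈ -1.3611)
v + R(-3, -4 - 1*(-3))*(-39) = -49/36 + 3*(-39) = -49/36 - 117 = -4261/36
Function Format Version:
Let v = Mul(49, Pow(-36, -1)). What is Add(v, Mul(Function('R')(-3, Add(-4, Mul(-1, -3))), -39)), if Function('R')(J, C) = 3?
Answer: Rational(-4261, 36) ≈ -118.36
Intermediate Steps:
v = Rational(-49, 36) (v = Mul(49, Rational(-1, 36)) = Rational(-49, 36) ≈ -1.3611)
Add(v, Mul(Function('R')(-3, Add(-4, Mul(-1, -3))), -39)) = Add(Rational(-49, 36), Mul(3, -39)) = Add(Rational(-49, 36), -117) = Rational(-4261, 36)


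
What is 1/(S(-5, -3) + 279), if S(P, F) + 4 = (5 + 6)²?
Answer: 1/396 ≈ 0.0025253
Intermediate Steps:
S(P, F) = 117 (S(P, F) = -4 + (5 + 6)² = -4 + 11² = -4 + 121 = 117)
1/(S(-5, -3) + 279) = 1/(117 + 279) = 1/396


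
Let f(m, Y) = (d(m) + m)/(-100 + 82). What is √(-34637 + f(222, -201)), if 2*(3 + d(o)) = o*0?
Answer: I*√1247370/6 ≈ 186.14*I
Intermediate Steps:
d(o) = -3 (d(o) = -3 + (o*0)/2 = -3 + (½)*0 = -3 + 0 = -3)
f(m, Y) = ⅙ - m/18 (f(m, Y) = (-3 + m)/(-100 + 82) = (-3 + m)/(-18) = (-3 + m)*(-1/18) = ⅙ - m/18)
√(-34637 + f(222, -201)) = √(-34637 + (⅙ - 1/18*222)) = √(-34637 + (⅙ - 37/3)) = √(-34637 - 73/6) = √(-207895/6) = I*√1247370/6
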